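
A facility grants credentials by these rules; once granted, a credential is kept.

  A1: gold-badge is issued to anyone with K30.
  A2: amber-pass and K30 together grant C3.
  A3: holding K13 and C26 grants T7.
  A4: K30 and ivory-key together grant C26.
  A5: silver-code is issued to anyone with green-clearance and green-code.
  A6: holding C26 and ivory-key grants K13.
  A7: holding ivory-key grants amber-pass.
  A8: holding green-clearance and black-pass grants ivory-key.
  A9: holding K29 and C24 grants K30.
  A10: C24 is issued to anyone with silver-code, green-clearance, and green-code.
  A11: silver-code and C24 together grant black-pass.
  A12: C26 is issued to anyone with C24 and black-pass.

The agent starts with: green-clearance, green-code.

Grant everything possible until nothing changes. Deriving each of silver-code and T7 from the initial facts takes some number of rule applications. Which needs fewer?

silver-code: Holding green-clearance and green-code grants silver-code (A5). [1 rule application]
T7: Holding green-clearance and green-code grants silver-code (A5). Holding silver-code, green-clearance, and green-code grants C24 (A10). Holding silver-code and C24 grants black-pass (A11). Holding green-clearance and black-pass grants ivory-key (A8). Holding C24 and black-pass grants C26 (A12). Holding C26 and ivory-key grants K13 (A6). Holding K13 and C26 grants T7 (A3). [7 rule applications]
silver-code needs fewer.

silver-code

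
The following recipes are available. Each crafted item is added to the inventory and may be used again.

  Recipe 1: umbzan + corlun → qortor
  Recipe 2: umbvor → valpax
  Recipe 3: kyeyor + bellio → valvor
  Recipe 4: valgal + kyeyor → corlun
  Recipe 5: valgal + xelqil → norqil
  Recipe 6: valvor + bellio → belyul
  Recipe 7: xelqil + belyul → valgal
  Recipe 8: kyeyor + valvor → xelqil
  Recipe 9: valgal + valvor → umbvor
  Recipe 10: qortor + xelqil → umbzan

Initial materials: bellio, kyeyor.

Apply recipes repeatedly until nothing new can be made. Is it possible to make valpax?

Yes

kyeyor + bellio → valvor (Recipe 3).
valvor + bellio → belyul (Recipe 6).
Using Recipe 8, kyeyor and valvor make xelqil.
Using Recipe 7, xelqil and belyul make valgal.
valgal + valvor → umbvor (Recipe 9).
umbvor → valpax (Recipe 2).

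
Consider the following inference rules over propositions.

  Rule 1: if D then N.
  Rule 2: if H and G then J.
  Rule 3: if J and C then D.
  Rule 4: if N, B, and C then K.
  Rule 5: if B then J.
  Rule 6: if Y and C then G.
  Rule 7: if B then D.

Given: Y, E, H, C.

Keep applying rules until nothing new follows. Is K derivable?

K would need N, B, and C (Rule 4), but B is never established.

No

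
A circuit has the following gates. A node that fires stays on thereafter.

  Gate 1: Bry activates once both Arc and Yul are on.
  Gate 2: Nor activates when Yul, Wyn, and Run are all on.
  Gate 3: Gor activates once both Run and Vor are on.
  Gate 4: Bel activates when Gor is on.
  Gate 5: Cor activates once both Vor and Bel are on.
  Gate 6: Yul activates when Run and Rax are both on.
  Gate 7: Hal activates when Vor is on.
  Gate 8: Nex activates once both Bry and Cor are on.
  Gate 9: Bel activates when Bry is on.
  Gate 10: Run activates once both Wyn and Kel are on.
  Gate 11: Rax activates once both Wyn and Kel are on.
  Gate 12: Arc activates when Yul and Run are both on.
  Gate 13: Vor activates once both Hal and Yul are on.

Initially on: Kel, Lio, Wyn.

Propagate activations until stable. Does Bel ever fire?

Wyn and Kel are on, so Rax activates (Gate 11).
Wyn and Kel are on, so Run activates (Gate 10).
Gate 6: Run and Rax on → Yul on.
Gate 12: Yul and Run on → Arc on.
Gate 1: Arc and Yul on → Bry on.
Bry is on, so Bel activates (Gate 9).

Yes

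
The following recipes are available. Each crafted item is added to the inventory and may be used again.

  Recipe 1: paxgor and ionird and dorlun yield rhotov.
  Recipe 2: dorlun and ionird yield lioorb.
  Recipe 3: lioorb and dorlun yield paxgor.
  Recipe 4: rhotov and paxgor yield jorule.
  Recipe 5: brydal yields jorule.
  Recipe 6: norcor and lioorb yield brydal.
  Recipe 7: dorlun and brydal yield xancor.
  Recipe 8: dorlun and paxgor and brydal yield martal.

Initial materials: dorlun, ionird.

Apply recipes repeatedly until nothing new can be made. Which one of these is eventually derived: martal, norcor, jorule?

Using Recipe 2, dorlun and ionird make lioorb.
lioorb and dorlun → paxgor (Recipe 3).
paxgor and ionird and dorlun → rhotov (Recipe 1).
Using Recipe 4, rhotov and paxgor make jorule.
martal would need dorlun, paxgor, and brydal (Recipe 8), but brydal is never obtained. No rule produces norcor, and it is not given.

jorule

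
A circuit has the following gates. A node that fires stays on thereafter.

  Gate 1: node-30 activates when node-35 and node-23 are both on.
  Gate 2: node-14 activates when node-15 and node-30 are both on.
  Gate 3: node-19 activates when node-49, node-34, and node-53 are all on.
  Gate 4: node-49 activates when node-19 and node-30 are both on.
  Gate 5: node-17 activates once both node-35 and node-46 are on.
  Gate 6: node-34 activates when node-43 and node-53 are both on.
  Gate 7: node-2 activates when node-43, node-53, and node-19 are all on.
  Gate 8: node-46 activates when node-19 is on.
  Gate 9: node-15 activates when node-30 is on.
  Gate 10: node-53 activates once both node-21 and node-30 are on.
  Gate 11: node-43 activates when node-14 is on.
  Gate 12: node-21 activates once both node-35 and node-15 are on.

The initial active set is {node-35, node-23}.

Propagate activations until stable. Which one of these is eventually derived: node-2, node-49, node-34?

Gate 1: node-35 and node-23 on → node-30 on.
node-30 is on, so node-15 activates (Gate 9).
Gate 2: node-15 and node-30 on → node-14 on.
node-35 and node-15 are on, so node-21 activates (Gate 12).
node-21 and node-30 are on, so node-53 activates (Gate 10).
Gate 11: node-14 on → node-43 on.
node-43 and node-53 are on, so node-34 activates (Gate 6).
node-2 would need node-43, node-53, and node-19 (Gate 7), but node-19 never turns on. node-49 would need node-19 and node-30 (Gate 4), but node-19 never turns on.

node-34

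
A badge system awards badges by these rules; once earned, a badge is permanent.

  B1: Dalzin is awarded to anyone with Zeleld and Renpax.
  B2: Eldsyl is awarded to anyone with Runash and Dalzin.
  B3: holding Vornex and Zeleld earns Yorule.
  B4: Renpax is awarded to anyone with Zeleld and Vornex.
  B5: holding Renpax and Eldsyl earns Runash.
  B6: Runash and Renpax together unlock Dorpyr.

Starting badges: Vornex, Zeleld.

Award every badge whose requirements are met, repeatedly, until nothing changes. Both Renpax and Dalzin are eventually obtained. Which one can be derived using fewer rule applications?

Renpax: With Zeleld and Vornex, Renpax is earned (B4). [1 rule application]
Dalzin: With Zeleld and Vornex, Renpax is earned (B4). With Zeleld and Renpax, Dalzin is earned (B1). [2 rule applications]
Renpax needs fewer.

Renpax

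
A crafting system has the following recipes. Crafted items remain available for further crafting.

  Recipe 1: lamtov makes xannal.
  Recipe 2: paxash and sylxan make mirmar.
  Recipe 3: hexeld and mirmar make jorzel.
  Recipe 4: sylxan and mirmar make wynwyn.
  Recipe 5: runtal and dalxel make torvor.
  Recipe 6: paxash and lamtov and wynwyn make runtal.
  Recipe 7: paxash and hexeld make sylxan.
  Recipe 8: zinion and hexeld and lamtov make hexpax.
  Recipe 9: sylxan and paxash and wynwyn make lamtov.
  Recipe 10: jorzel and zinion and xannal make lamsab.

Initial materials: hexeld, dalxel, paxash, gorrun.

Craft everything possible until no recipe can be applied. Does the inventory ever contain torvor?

Yes

Using Recipe 7, paxash and hexeld make sylxan.
Using Recipe 2, paxash and sylxan make mirmar.
Using Recipe 4, sylxan and mirmar make wynwyn.
sylxan and paxash and wynwyn → lamtov (Recipe 9).
Using Recipe 6, paxash, lamtov, and wynwyn make runtal.
runtal and dalxel → torvor (Recipe 5).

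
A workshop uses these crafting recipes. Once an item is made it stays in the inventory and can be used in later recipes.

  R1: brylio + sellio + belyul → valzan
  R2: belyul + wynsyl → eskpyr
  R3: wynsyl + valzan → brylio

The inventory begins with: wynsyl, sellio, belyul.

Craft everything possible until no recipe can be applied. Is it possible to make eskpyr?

belyul + wynsyl → eskpyr (R2).

Yes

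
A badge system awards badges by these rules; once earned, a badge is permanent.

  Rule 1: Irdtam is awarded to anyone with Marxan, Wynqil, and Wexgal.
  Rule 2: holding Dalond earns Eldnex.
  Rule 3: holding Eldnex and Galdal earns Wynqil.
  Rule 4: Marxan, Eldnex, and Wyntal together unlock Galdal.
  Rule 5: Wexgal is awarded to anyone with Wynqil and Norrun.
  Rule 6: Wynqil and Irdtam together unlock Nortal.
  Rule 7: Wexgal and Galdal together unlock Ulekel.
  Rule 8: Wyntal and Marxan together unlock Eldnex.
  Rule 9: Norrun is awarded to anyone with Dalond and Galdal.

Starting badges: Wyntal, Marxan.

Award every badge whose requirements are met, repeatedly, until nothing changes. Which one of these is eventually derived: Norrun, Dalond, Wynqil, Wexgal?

With Wyntal and Marxan, Eldnex is earned (Rule 8).
With Marxan, Eldnex, and Wyntal, Galdal is earned (Rule 4).
With Eldnex and Galdal, Wynqil is earned (Rule 3).
Norrun would need Dalond and Galdal (Rule 9), but Dalond is never earned. No rule produces Dalond, and it is not given. Wexgal would need Wynqil and Norrun (Rule 5), but Norrun is never earned.

Wynqil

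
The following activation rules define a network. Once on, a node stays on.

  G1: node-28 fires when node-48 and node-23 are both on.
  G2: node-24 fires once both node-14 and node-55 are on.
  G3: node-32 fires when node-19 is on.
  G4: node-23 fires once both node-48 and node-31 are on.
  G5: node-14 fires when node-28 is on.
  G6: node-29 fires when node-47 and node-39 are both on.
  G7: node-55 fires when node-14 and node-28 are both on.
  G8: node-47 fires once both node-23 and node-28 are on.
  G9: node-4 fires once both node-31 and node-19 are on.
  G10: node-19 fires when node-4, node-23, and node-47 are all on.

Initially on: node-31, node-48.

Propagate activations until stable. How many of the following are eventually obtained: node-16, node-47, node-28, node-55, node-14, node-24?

G4: node-48 and node-31 on → node-23 on.
G1: node-48 and node-23 on → node-28 on.
G8: node-23 and node-28 on → node-47 on.
G5: node-28 on → node-14 on.
node-14 and node-28 are on, so node-55 fires (G7).
G2: node-14 and node-55 on → node-24 on.
No rule produces node-16, and it is not given.
node-47: reached.
node-28: reached.
node-55: reached.
node-14: reached.
node-24: reached.
Reached: node-47, node-28, node-55, node-14, and node-24 — 5 of the 6.

5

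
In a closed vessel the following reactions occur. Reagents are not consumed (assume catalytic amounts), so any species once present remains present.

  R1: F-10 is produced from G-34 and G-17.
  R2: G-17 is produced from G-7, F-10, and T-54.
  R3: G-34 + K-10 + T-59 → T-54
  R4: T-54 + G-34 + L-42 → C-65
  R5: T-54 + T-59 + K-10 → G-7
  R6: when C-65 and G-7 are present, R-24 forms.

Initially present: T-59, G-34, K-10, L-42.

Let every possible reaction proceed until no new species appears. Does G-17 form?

G-17 would need G-7, F-10, and T-54 (R2), but F-10 never forms.

No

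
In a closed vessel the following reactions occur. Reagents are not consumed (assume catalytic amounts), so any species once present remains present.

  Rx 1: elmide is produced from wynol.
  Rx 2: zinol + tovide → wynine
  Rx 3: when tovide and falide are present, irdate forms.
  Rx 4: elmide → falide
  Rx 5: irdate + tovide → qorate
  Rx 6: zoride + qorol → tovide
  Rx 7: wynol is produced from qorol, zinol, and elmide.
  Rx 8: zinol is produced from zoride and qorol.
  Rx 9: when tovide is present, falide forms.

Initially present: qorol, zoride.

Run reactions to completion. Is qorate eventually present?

Yes

zoride and qorol present → tovide forms (Rx 6).
tovide present → falide forms (Rx 9).
tovide and falide present → irdate forms (Rx 3).
irdate and tovide present → qorate forms (Rx 5).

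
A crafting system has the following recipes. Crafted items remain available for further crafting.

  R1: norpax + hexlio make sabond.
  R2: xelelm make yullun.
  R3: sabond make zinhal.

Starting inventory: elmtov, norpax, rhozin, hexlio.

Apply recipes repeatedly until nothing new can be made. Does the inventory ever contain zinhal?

Using R1, norpax and hexlio make sabond.
sabond → zinhal (R3).

Yes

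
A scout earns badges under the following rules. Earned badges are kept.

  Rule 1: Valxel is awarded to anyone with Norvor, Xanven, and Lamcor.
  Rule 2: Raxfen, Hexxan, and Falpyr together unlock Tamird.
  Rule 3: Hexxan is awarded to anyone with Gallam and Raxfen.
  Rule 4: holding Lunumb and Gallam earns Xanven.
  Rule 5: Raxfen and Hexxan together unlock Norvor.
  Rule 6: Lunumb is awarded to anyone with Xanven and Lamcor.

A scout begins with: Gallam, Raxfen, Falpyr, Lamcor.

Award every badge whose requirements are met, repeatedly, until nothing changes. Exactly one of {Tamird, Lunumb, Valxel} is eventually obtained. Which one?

With Gallam and Raxfen, Hexxan is earned (Rule 3).
With Raxfen, Hexxan, and Falpyr, Tamird is earned (Rule 2).
Lunumb would need Xanven and Lamcor (Rule 6), but Xanven is never earned. Valxel would need Norvor, Xanven, and Lamcor (Rule 1), but Xanven is never earned.

Tamird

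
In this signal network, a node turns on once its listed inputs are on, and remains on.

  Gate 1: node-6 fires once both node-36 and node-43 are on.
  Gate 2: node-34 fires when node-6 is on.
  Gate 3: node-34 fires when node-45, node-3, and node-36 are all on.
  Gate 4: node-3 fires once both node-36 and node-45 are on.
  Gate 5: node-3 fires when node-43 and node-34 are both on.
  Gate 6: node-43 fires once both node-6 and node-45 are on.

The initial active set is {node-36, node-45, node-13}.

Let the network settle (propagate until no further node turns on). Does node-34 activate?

Yes

node-36 and node-45 are on, so node-3 fires (Gate 4).
node-45, node-3, and node-36 are on, so node-34 fires (Gate 3).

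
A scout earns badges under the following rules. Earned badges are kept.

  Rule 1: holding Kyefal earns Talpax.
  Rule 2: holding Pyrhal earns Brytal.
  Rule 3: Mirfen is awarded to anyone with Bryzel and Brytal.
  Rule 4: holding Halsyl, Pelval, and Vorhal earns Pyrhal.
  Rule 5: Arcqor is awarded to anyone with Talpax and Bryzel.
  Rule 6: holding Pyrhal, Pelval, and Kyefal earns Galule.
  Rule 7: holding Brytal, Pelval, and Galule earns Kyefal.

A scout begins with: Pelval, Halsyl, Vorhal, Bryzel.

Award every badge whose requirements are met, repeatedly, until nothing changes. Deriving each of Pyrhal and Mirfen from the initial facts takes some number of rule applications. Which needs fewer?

Pyrhal: With Halsyl, Pelval, and Vorhal, Pyrhal is earned (Rule 4). [1 rule application]
Mirfen: With Halsyl, Pelval, and Vorhal, Pyrhal is earned (Rule 4). With Pyrhal, Brytal is earned (Rule 2). With Bryzel and Brytal, Mirfen is earned (Rule 3). [3 rule applications]
Pyrhal needs fewer.

Pyrhal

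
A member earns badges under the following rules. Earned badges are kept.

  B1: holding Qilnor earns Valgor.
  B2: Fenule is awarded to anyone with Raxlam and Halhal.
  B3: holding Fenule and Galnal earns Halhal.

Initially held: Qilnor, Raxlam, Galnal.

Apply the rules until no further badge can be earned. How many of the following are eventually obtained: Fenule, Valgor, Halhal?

1

With Qilnor, Valgor is earned (B1).
Fenule would need Raxlam and Halhal (B2), but Halhal is never earned.
Valgor: reached.
Halhal would need Fenule and Galnal (B3), but Fenule is never earned.
Reached: Valgor — 1 of the 3.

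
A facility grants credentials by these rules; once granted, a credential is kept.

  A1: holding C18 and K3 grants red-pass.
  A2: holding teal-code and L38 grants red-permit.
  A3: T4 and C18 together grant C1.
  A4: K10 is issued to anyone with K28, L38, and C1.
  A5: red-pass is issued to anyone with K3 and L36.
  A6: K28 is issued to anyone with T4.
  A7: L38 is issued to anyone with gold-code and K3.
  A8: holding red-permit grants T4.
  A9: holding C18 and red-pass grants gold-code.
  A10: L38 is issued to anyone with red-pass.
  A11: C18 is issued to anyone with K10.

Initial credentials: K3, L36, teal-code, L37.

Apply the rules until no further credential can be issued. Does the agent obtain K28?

Yes

Holding K3 and L36 grants red-pass (A5).
Holding red-pass grants L38 (A10).
Holding teal-code and L38 grants red-permit (A2).
Holding red-permit grants T4 (A8).
Holding T4 grants K28 (A6).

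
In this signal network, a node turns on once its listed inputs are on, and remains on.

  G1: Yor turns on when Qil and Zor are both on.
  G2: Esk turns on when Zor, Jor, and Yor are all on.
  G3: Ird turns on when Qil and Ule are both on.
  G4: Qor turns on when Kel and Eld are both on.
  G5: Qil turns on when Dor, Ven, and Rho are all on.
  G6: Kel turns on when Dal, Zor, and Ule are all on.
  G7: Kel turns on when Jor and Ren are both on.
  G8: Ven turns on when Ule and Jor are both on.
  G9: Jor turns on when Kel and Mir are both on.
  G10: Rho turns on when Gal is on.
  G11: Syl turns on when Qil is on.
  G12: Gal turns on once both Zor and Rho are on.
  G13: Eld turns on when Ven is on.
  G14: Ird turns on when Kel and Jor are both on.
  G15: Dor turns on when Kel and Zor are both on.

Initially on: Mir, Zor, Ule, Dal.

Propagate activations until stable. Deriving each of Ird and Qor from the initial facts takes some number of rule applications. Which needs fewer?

Ird

Ird: G6: Dal, Zor, and Ule on → Kel on. G9: Kel and Mir on → Jor on. G14: Kel and Jor on → Ird on. [3 rule applications]
Qor: Dal, Zor, and Ule are on, so Kel turns on (G6). Kel and Mir are on, so Jor turns on (G9). Ule and Jor are on, so Ven turns on (G8). Ven is on, so Eld turns on (G13). G4: Kel and Eld on → Qor on. [5 rule applications]
Ird needs fewer.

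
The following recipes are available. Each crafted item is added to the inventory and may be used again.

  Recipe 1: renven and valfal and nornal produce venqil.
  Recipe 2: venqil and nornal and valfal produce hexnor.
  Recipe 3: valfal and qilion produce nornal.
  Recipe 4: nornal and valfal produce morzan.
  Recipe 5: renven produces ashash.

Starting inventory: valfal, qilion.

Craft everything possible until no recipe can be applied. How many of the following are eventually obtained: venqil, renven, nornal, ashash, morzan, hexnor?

2

Using Recipe 3, valfal and qilion make nornal.
Using Recipe 4, nornal and valfal make morzan.
venqil would need renven, valfal, and nornal (Recipe 1), but renven is never obtained.
No rule produces renven, and it is not given.
nornal: reached.
ashash would need renven (Recipe 5), but renven is never obtained.
morzan: reached.
hexnor would need venqil, nornal, and valfal (Recipe 2), but venqil is never obtained.
Reached: nornal and morzan — 2 of the 6.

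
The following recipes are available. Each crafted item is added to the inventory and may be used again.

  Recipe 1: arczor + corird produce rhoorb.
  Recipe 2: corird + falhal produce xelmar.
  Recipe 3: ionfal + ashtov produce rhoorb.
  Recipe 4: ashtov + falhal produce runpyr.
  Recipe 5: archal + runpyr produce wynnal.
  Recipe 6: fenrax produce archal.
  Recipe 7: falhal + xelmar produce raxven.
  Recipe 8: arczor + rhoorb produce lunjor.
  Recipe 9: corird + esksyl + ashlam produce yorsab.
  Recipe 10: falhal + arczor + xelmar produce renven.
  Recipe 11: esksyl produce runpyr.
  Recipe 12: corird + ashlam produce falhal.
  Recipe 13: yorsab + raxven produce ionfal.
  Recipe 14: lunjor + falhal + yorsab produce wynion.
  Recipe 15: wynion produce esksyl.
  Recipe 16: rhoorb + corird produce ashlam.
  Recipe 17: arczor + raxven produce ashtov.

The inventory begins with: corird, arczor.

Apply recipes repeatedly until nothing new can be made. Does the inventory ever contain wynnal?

No

wynnal would need archal and runpyr (Recipe 5), but archal is never obtained.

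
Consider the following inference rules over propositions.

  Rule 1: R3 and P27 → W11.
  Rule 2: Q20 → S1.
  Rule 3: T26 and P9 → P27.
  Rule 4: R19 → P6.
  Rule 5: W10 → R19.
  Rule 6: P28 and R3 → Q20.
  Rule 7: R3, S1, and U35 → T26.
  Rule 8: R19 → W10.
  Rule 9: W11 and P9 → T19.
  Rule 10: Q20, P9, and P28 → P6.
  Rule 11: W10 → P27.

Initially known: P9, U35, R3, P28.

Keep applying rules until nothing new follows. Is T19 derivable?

Yes

P28 and R3 hold, so Q20 follows (Rule 6).
From Q20, Rule 2 gives S1.
From R3, S1, and U35, Rule 7 gives T26.
T26 and P9 hold, so P27 follows (Rule 3).
From R3 and P27, Rule 1 gives W11.
W11 and P9 hold, so T19 follows (Rule 9).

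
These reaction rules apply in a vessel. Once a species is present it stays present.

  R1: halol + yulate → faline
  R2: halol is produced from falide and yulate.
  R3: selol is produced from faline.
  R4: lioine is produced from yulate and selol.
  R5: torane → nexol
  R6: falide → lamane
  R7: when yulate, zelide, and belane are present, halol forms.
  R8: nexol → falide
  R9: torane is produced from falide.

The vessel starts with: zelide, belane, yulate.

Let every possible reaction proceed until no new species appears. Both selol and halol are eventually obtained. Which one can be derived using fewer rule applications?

halol

halol: yulate, zelide, and belane present → halol forms (R7). [1 rule application]
selol: yulate, zelide, and belane present → halol forms (R7). halol and yulate present → faline forms (R1). faline present → selol forms (R3). [3 rule applications]
halol needs fewer.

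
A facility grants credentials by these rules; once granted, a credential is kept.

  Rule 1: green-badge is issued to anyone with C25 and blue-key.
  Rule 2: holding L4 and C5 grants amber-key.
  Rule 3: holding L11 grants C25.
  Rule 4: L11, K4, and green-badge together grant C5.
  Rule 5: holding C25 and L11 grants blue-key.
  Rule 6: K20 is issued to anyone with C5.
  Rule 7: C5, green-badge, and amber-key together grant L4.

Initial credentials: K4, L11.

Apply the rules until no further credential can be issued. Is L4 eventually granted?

No

L4 would need C5, green-badge, and amber-key (Rule 7), but amber-key is never granted.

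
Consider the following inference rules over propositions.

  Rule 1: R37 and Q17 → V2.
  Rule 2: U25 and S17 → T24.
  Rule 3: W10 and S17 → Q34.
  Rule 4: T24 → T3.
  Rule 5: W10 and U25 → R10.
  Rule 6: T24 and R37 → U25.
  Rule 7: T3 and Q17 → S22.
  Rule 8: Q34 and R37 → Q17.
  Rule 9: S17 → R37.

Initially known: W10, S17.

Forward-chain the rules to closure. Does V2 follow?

Yes

W10 and S17 hold, so Q34 follows (Rule 3).
From S17, Rule 9 gives R37.
Q34 and R37 hold, so Q17 follows (Rule 8).
From R37 and Q17, Rule 1 gives V2.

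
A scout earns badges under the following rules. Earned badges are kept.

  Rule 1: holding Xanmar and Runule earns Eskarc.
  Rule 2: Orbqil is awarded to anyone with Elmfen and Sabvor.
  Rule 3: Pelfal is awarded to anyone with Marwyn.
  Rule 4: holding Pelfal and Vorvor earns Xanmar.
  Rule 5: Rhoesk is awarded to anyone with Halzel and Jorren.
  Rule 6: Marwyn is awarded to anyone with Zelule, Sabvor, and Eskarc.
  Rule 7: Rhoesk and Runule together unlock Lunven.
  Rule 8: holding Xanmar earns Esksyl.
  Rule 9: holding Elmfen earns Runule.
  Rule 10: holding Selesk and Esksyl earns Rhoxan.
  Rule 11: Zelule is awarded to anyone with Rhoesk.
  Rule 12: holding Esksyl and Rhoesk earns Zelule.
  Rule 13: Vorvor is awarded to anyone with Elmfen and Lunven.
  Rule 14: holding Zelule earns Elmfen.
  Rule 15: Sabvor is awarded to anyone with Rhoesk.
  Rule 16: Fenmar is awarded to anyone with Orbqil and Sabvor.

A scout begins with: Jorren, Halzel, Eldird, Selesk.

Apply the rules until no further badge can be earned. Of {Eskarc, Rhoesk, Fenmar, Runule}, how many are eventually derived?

3

With Halzel and Jorren, Rhoesk is earned (Rule 5).
With Rhoesk, Sabvor is earned (Rule 15).
With Rhoesk, Zelule is earned (Rule 11).
With Zelule, Elmfen is earned (Rule 14).
With Elmfen and Sabvor, Orbqil is earned (Rule 2).
With Elmfen, Runule is earned (Rule 9).
With Orbqil and Sabvor, Fenmar is earned (Rule 16).
Eskarc would need Xanmar and Runule (Rule 1), but Xanmar is never earned.
Rhoesk: reached.
Fenmar: reached.
Runule: reached.
Reached: Rhoesk, Fenmar, and Runule — 3 of the 4.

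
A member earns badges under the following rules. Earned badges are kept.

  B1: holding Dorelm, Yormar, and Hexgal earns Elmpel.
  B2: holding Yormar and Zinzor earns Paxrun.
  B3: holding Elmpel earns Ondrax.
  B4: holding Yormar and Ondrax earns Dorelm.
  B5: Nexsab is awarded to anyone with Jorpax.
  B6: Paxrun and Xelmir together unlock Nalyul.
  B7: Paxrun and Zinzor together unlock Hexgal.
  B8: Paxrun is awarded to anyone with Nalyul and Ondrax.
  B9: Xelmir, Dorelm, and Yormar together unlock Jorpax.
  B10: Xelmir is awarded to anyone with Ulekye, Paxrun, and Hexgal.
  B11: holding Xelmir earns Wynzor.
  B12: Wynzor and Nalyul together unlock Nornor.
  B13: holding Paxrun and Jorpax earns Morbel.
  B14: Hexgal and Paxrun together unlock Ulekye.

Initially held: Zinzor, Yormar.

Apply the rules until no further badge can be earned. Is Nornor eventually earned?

With Yormar and Zinzor, Paxrun is earned (B2).
With Paxrun and Zinzor, Hexgal is earned (B7).
With Hexgal and Paxrun, Ulekye is earned (B14).
With Ulekye, Paxrun, and Hexgal, Xelmir is earned (B10).
With Paxrun and Xelmir, Nalyul is earned (B6).
With Xelmir, Wynzor is earned (B11).
With Wynzor and Nalyul, Nornor is earned (B12).

Yes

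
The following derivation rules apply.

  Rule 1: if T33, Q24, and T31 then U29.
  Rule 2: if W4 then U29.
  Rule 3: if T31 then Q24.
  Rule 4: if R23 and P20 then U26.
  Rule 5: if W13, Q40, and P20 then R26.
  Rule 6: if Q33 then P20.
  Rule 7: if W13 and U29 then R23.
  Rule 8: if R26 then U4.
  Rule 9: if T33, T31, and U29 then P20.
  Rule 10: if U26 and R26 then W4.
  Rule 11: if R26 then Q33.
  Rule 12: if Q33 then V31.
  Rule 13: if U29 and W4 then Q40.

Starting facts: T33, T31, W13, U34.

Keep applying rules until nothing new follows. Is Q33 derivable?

Q33 would need R26 (Rule 11), but R26 is never established.

No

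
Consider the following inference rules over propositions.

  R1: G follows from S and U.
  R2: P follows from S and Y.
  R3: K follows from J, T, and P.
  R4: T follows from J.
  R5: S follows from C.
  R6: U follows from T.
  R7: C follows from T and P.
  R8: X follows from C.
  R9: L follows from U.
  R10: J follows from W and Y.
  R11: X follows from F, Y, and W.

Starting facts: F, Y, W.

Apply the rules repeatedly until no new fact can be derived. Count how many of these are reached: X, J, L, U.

W and Y hold, so J follows (R10).
From F, Y, and W, R11 gives X.
From J, R4 gives T.
From T, R6 gives U.
U holds, so L follows (R9).
X: reached.
J: reached.
L: reached.
U: reached.
All 4 are reached.

4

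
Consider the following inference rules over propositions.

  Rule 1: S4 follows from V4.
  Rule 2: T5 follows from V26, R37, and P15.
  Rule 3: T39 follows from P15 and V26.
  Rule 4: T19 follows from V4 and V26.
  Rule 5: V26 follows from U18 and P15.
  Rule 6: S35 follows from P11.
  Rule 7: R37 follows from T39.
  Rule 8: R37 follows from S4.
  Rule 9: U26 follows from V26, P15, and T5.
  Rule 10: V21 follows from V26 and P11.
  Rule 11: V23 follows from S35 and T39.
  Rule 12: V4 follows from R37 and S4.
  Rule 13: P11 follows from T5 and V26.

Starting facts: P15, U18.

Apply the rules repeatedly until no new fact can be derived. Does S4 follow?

S4 would need V4 (Rule 1), but V4 is never established.

No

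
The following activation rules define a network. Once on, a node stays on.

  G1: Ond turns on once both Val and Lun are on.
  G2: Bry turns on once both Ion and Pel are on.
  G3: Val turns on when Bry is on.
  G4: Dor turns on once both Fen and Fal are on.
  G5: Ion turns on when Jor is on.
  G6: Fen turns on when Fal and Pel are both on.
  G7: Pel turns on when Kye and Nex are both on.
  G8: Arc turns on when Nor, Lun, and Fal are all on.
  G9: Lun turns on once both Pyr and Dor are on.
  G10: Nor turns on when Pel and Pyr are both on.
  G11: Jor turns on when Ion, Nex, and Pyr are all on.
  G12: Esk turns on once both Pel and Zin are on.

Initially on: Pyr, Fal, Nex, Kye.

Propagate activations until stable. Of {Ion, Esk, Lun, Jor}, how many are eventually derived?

Kye and Nex are on, so Pel turns on (G7).
Fal and Pel are on, so Fen turns on (G6).
Fen and Fal are on, so Dor turns on (G4).
Pyr and Dor are on, so Lun turns on (G9).
Ion would need Jor (G5), but Jor never turns on.
Esk would need Pel and Zin (G12), but Zin never turns on.
Lun: reached.
Jor would need Ion, Nex, and Pyr (G11), but Ion never turns on.
Reached: Lun — 1 of the 4.

1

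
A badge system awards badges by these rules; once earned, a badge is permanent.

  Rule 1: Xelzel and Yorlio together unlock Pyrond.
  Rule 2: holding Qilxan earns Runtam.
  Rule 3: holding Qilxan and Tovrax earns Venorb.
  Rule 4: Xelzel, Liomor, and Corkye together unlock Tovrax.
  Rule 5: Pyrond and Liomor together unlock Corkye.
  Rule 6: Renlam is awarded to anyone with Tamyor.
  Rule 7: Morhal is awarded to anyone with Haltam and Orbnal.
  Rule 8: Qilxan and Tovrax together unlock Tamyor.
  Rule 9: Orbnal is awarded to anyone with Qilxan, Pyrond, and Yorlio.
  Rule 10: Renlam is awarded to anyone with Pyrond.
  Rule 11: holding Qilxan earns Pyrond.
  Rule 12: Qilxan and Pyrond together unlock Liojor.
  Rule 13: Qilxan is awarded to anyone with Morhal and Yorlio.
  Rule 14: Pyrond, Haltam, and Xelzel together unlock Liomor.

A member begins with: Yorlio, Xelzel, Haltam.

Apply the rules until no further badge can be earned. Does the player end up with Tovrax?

Yes

With Xelzel and Yorlio, Pyrond is earned (Rule 1).
With Pyrond, Haltam, and Xelzel, Liomor is earned (Rule 14).
With Pyrond and Liomor, Corkye is earned (Rule 5).
With Xelzel, Liomor, and Corkye, Tovrax is earned (Rule 4).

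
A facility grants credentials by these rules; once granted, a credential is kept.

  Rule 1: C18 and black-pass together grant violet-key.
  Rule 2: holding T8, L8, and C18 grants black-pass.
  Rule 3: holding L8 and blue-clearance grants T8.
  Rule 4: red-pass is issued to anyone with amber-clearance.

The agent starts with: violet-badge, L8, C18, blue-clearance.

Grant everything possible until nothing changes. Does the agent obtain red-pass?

No

red-pass would need amber-clearance (Rule 4), but amber-clearance is never granted.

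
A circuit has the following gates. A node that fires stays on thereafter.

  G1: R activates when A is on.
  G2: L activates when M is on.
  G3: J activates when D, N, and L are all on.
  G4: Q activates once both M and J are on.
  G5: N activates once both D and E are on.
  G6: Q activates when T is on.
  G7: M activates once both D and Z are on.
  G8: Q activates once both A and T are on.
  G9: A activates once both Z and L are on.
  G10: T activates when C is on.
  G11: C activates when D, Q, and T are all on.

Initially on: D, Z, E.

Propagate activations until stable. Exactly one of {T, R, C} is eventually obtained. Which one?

G7: D and Z on → M on.
G2: M on → L on.
Z and L are on, so A activates (G9).
G1: A on → R on.
T would need C (G10), but C never turns on. C would need D, Q, and T (G11), but T never turns on.

R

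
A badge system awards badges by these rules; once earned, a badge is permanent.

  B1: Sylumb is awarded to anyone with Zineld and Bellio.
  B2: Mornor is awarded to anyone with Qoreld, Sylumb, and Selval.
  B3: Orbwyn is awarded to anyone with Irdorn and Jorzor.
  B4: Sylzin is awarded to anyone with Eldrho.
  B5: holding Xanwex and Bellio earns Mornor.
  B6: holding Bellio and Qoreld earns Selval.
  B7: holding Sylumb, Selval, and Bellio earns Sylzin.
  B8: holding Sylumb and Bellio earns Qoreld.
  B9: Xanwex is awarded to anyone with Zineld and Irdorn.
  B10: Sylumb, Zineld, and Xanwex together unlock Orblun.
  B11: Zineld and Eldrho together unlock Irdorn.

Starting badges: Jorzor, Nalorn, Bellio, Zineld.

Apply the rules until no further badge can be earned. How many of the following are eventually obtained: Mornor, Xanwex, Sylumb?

With Zineld and Bellio, Sylumb is earned (B1).
With Sylumb and Bellio, Qoreld is earned (B8).
With Bellio and Qoreld, Selval is earned (B6).
With Qoreld, Sylumb, and Selval, Mornor is earned (B2).
Mornor: reached.
Xanwex would need Zineld and Irdorn (B9), but Irdorn is never earned.
Sylumb: reached.
Reached: Mornor and Sylumb — 2 of the 3.

2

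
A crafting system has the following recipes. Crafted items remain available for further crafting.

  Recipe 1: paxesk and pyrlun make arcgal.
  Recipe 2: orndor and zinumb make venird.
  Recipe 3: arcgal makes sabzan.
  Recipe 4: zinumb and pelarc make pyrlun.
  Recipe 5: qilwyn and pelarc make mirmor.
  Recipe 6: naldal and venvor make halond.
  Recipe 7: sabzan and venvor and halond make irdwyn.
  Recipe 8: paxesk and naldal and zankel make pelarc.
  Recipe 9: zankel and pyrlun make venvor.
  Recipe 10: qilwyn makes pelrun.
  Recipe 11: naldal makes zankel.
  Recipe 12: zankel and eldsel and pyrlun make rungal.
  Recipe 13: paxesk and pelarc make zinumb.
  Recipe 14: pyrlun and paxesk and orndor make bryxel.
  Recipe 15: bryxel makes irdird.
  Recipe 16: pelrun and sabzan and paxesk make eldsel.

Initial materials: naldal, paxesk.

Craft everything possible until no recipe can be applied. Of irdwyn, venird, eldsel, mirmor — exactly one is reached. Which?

irdwyn

naldal → zankel (Recipe 11).
paxesk and naldal and zankel → pelarc (Recipe 8).
Using Recipe 13, paxesk and pelarc make zinumb.
zinumb and pelarc → pyrlun (Recipe 4).
Using Recipe 9, zankel and pyrlun make venvor.
paxesk and pyrlun → arcgal (Recipe 1).
Using Recipe 6, naldal and venvor make halond.
arcgal → sabzan (Recipe 3).
sabzan and venvor and halond → irdwyn (Recipe 7).
mirmor would need qilwyn and pelarc (Recipe 5), but qilwyn is never obtained. eldsel would need pelrun, sabzan, and paxesk (Recipe 16), but pelrun is never obtained. venird would need orndor and zinumb (Recipe 2), but orndor is never obtained.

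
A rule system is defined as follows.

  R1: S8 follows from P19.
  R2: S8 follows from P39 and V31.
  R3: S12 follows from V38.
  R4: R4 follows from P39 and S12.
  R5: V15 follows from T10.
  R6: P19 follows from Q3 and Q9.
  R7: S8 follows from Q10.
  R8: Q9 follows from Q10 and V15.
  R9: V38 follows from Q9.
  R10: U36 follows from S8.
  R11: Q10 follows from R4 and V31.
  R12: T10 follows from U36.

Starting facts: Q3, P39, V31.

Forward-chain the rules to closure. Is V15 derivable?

Yes

P39 and V31 hold, so S8 follows (R2).
From S8, R10 gives U36.
From U36, R12 gives T10.
T10 holds, so V15 follows (R5).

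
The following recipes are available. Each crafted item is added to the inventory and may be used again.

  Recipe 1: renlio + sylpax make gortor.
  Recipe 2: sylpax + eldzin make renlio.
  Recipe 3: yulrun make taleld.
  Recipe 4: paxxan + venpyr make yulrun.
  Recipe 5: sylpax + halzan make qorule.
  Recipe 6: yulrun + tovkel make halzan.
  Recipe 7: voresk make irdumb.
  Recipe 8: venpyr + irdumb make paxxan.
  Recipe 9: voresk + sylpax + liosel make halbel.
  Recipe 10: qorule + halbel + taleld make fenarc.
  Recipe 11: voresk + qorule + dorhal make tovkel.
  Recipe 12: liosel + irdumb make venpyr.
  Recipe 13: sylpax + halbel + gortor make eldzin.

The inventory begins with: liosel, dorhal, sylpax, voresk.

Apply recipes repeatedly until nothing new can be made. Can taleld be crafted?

Yes

Using Recipe 7, voresk makes irdumb.
Using Recipe 12, liosel and irdumb make venpyr.
venpyr + irdumb → paxxan (Recipe 8).
Using Recipe 4, paxxan and venpyr make yulrun.
yulrun → taleld (Recipe 3).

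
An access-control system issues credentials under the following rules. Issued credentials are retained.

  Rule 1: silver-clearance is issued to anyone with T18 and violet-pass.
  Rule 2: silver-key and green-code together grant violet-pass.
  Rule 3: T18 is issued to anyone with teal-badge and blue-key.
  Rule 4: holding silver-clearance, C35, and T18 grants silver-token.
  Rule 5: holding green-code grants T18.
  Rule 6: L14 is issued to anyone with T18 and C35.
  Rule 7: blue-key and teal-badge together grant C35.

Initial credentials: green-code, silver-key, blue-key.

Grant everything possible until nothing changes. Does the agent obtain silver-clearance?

Holding green-code grants T18 (Rule 5).
Holding silver-key and green-code grants violet-pass (Rule 2).
Holding T18 and violet-pass grants silver-clearance (Rule 1).

Yes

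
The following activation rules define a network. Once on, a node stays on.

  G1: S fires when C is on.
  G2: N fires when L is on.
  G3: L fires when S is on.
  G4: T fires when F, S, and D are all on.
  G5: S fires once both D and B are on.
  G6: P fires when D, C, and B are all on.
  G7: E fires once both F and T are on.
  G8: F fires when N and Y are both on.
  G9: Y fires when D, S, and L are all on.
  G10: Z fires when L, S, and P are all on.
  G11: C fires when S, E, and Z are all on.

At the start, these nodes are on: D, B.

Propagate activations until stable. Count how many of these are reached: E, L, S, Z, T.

4

G5: D and B on → S on.
G3: S on → L on.
G2: L on → N on.
D, S, and L are on, so Y fires (G9).
N and Y are on, so F fires (G8).
F, S, and D are on, so T fires (G4).
F and T are on, so E fires (G7).
E: reached.
L: reached.
S: reached.
Z would need L, S, and P (G10), but P never turns on.
T: reached.
Reached: E, L, S, and T — 4 of the 5.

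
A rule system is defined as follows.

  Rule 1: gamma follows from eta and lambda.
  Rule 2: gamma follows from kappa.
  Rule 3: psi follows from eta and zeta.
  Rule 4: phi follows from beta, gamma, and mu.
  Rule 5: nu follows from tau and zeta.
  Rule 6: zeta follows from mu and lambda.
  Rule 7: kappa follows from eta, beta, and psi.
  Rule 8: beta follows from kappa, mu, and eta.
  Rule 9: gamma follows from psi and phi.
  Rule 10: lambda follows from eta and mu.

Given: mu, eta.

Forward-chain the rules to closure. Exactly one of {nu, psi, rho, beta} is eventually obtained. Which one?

eta and mu hold, so lambda follows (Rule 10).
mu and lambda hold, so zeta follows (Rule 6).
From eta and zeta, Rule 3 gives psi.
No rule produces rho, and it is not given. beta would need kappa, mu, and eta (Rule 8), but kappa is never established. nu would need tau and zeta (Rule 5), but tau is never established.

psi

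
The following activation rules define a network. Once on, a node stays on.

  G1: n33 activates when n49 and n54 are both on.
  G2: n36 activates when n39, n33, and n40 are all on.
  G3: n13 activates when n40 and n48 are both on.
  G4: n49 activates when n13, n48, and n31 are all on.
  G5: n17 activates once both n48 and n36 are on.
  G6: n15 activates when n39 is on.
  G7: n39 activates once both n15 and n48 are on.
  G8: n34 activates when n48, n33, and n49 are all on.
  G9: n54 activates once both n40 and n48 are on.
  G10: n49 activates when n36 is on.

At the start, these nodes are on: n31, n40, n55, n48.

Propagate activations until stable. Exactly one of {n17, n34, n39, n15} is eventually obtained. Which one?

n34

n40 and n48 are on, so n54 activates (G9).
G3: n40 and n48 on → n13 on.
G4: n13, n48, and n31 on → n49 on.
G1: n49 and n54 on → n33 on.
n48, n33, and n49 are on, so n34 activates (G8).
n15 would need n39 (G6), but n39 never turns on. n39 would need n15 and n48 (G7), but n15 never turns on. n17 would need n48 and n36 (G5), but n36 never turns on.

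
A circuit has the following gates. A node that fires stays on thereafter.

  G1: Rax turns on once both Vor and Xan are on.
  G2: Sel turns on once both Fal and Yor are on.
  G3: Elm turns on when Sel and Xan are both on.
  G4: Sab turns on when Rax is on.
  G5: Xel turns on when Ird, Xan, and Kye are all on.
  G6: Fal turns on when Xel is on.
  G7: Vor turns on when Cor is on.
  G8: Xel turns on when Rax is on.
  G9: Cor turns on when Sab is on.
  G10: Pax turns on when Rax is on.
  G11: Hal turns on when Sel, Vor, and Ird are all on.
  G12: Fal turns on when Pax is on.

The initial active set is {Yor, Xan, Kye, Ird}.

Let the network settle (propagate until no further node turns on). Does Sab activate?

Sab would need Rax (G4), but Rax never turns on.

No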